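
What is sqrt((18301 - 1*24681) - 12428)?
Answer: 2*I*sqrt(4702) ≈ 137.14*I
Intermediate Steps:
sqrt((18301 - 1*24681) - 12428) = sqrt((18301 - 24681) - 12428) = sqrt(-6380 - 12428) = sqrt(-18808) = 2*I*sqrt(4702)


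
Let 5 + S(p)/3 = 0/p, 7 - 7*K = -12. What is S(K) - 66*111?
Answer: -7341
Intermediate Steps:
K = 19/7 (K = 1 - ⅐*(-12) = 1 + 12/7 = 19/7 ≈ 2.7143)
S(p) = -15 (S(p) = -15 + 3*(0/p) = -15 + 3*0 = -15 + 0 = -15)
S(K) - 66*111 = -15 - 66*111 = -15 - 7326 = -7341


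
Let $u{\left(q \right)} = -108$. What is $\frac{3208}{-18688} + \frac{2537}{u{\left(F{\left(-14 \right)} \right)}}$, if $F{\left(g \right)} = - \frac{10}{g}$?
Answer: $- \frac{1492435}{63072} \approx -23.662$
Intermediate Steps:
$\frac{3208}{-18688} + \frac{2537}{u{\left(F{\left(-14 \right)} \right)}} = \frac{3208}{-18688} + \frac{2537}{-108} = 3208 \left(- \frac{1}{18688}\right) + 2537 \left(- \frac{1}{108}\right) = - \frac{401}{2336} - \frac{2537}{108} = - \frac{1492435}{63072}$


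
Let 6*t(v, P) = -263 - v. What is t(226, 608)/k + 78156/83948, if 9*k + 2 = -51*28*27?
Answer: 1537557453/1618433492 ≈ 0.95003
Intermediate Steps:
t(v, P) = -263/6 - v/6 (t(v, P) = (-263 - v)/6 = -263/6 - v/6)
k = -38558/9 (k = -2/9 + (-51*28*27)/9 = -2/9 + (-1428*27)/9 = -2/9 + (1/9)*(-38556) = -2/9 - 4284 = -38558/9 ≈ -4284.2)
t(226, 608)/k + 78156/83948 = (-263/6 - 1/6*226)/(-38558/9) + 78156/83948 = (-263/6 - 113/3)*(-9/38558) + 78156*(1/83948) = -163/2*(-9/38558) + 19539/20987 = 1467/77116 + 19539/20987 = 1537557453/1618433492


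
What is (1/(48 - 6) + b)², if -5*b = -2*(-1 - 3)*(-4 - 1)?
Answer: 113569/1764 ≈ 64.381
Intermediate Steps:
b = 8 (b = -(-2)*(-1 - 3)*(-4 - 1)/5 = -(-2)*(-4*(-5))/5 = -(-2)*20/5 = -⅕*(-40) = 8)
(1/(48 - 6) + b)² = (1/(48 - 6) + 8)² = (1/42 + 8)² = (337/42)² = 113569/1764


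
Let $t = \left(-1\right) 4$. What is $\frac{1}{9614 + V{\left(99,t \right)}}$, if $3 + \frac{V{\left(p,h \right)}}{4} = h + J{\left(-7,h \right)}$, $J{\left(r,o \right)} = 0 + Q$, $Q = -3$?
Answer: $\frac{1}{9574} \approx 0.00010445$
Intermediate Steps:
$J{\left(r,o \right)} = -3$ ($J{\left(r,o \right)} = 0 - 3 = -3$)
$t = -4$
$V{\left(p,h \right)} = -24 + 4 h$ ($V{\left(p,h \right)} = -12 + 4 \left(h - 3\right) = -12 + 4 \left(-3 + h\right) = -12 + \left(-12 + 4 h\right) = -24 + 4 h$)
$\frac{1}{9614 + V{\left(99,t \right)}} = \frac{1}{9614 + \left(-24 + 4 \left(-4\right)\right)} = \frac{1}{9614 - 40} = \frac{1}{9574}$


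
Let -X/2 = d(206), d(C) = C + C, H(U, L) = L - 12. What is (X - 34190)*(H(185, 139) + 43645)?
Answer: -1532632808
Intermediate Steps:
H(U, L) = -12 + L
d(C) = 2*C
X = -824 (X = -4*206 = -2*412 = -824)
(X - 34190)*(H(185, 139) + 43645) = (-824 - 34190)*((-12 + 139) + 43645) = -35014*(127 + 43645) = -35014*43772 = -1532632808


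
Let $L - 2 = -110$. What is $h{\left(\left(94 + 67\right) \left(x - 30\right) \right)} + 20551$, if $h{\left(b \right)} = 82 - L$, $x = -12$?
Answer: $20741$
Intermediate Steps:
$L = -108$ ($L = 2 - 110 = -108$)
$h{\left(b \right)} = 190$ ($h{\left(b \right)} = 82 - -108 = 82 + 108 = 190$)
$h{\left(\left(94 + 67\right) \left(x - 30\right) \right)} + 20551 = 190 + 20551 = 20741$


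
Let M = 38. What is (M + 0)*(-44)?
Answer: -1672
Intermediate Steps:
(M + 0)*(-44) = (38 + 0)*(-44) = 38*(-44) = -1672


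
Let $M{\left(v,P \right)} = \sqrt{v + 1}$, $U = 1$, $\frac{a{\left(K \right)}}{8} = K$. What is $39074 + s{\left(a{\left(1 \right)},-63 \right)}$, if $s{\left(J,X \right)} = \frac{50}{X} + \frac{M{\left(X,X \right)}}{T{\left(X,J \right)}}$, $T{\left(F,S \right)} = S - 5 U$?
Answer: $\frac{2461612}{63} + \frac{i \sqrt{62}}{3} \approx 39073.0 + 2.6247 i$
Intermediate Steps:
$a{\left(K \right)} = 8 K$
$T{\left(F,S \right)} = -5 + S$ ($T{\left(F,S \right)} = S - 5 = -5 + S$)
$M{\left(v,P \right)} = \sqrt{1 + v}$
$s{\left(J,X \right)} = \frac{50}{X} + \frac{\sqrt{1 + X}}{-5 + J}$
$39074 + s{\left(a{\left(1 \right)},-63 \right)} = 39074 + \frac{-250 + 50 \cdot 8 \cdot 1 - 63 \sqrt{1 - 63}}{\left(-63\right) \left(-5 + 8 \cdot 1\right)} = 39074 - \frac{-250 + 50 \cdot 8 - 63 \sqrt{-62}}{63 \left(-5 + 8\right)} = 39074 - \frac{-250 + 400 - 63 i \sqrt{62}}{63 \cdot 3} = 39074 - \frac{-250 + 400 - 63 i \sqrt{62}}{189} = 39074 - \frac{150 - 63 i \sqrt{62}}{189} = 39074 - \left(\frac{50}{63} - \frac{i \sqrt{62}}{3}\right) = \frac{2461612}{63} + \frac{i \sqrt{62}}{3}$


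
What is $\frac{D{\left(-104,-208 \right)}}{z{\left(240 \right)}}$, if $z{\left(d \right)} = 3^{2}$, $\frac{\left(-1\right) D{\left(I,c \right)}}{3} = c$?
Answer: $\frac{208}{3} \approx 69.333$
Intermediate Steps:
$D{\left(I,c \right)} = - 3 c$
$z{\left(d \right)} = 9$
$\frac{D{\left(-104,-208 \right)}}{z{\left(240 \right)}} = \frac{\left(-3\right) \left(-208\right)}{9} = 624 \cdot \frac{1}{9} = \frac{208}{3}$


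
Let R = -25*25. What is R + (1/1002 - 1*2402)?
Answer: -3033053/1002 ≈ -3027.0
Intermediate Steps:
R = -625
R + (1/1002 - 1*2402) = -625 + (1/1002 - 1*2402) = -625 + (1/1002 - 2402) = -625 - 2406803/1002 = -3033053/1002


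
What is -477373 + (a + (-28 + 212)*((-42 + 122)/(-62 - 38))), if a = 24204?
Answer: -2266581/5 ≈ -4.5332e+5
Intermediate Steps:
-477373 + (a + (-28 + 212)*((-42 + 122)/(-62 - 38))) = -477373 + (24204 + (-28 + 212)*((-42 + 122)/(-62 - 38))) = -477373 + (24204 + 184*(80/(-100))) = -477373 + (24204 + 184*(80*(-1/100))) = -477373 + (24204 + 184*(-⅘)) = -477373 + (24204 - 736/5) = -477373 + 120284/5 = -2266581/5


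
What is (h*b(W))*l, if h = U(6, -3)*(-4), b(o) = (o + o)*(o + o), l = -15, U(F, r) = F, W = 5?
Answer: 36000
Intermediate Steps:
b(o) = 4*o**2 (b(o) = (2*o)*(2*o) = 4*o**2)
h = -24 (h = 6*(-4) = -24)
(h*b(W))*l = -96*5**2*(-15) = -96*25*(-15) = -24*100*(-15) = -2400*(-15) = 36000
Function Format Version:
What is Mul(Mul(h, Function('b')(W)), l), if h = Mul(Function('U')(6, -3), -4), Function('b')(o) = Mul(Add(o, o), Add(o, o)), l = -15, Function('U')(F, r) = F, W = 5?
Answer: 36000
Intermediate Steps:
Function('b')(o) = Mul(4, Pow(o, 2)) (Function('b')(o) = Mul(Mul(2, o), Mul(2, o)) = Mul(4, Pow(o, 2)))
h = -24 (h = Mul(6, -4) = -24)
Mul(Mul(h, Function('b')(W)), l) = Mul(Mul(-24, Mul(4, Pow(5, 2))), -15) = Mul(Mul(-24, Mul(4, 25)), -15) = Mul(Mul(-24, 100), -15) = Mul(-2400, -15) = 36000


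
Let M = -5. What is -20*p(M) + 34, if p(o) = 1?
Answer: 14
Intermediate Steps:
-20*p(M) + 34 = -20*1 + 34 = -20 + 34 = 14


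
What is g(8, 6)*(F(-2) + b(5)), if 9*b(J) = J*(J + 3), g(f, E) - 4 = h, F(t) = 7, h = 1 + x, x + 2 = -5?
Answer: -206/9 ≈ -22.889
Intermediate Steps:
x = -7 (x = -2 - 5 = -7)
h = -6 (h = 1 - 7 = -6)
g(f, E) = -2 (g(f, E) = 4 - 6 = -2)
b(J) = J*(3 + J)/9 (b(J) = (J*(J + 3))/9 = (J*(3 + J))/9 = J*(3 + J)/9)
g(8, 6)*(F(-2) + b(5)) = -2*(7 + (⅑)*5*(3 + 5)) = -2*(7 + (⅑)*5*8) = -2*(7 + 40/9) = -2*103/9 = -206/9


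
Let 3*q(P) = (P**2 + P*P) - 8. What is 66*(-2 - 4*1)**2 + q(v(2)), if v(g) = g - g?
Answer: 7120/3 ≈ 2373.3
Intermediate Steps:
v(g) = 0
q(P) = -8/3 + 2*P**2/3 (q(P) = ((P**2 + P*P) - 8)/3 = ((P**2 + P**2) - 8)/3 = (2*P**2 - 8)/3 = (-8 + 2*P**2)/3 = -8/3 + 2*P**2/3)
66*(-2 - 4*1)**2 + q(v(2)) = 66*(-2 - 4*1)**2 + (-8/3 + (2/3)*0**2) = 66*(-2 - 4)**2 + (-8/3 + (2/3)*0) = 66*(-6)**2 + (-8/3 + 0) = 66*36 - 8/3 = 2376 - 8/3 = 7120/3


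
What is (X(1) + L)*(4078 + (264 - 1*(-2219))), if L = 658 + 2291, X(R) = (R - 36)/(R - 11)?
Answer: 38742705/2 ≈ 1.9371e+7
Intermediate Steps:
X(R) = (-36 + R)/(-11 + R)
L = 2949
(X(1) + L)*(4078 + (264 - 1*(-2219))) = ((-36 + 1)/(-11 + 1) + 2949)*(4078 + (264 - 1*(-2219))) = (-35/(-10) + 2949)*(4078 + (264 + 2219)) = (-⅒*(-35) + 2949)*(4078 + 2483) = (7/2 + 2949)*6561 = (5905/2)*6561 = 38742705/2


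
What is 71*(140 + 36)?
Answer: 12496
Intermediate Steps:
71*(140 + 36) = 71*176 = 12496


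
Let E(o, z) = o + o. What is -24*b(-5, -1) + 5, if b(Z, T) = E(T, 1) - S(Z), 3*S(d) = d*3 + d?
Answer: -107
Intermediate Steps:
E(o, z) = 2*o
S(d) = 4*d/3 (S(d) = (d*3 + d)/3 = (3*d + d)/3 = (4*d)/3 = 4*d/3)
b(Z, T) = 2*T - 4*Z/3
-24*b(-5, -1) + 5 = -24*(2*(-1) - 4/3*(-5)) + 5 = -24*(-2 + 20/3) + 5 = -24*14/3 + 5 = -112 + 5 = -107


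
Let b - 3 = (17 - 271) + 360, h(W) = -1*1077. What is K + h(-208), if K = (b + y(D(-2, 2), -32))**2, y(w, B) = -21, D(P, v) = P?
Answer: 6667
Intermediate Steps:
h(W) = -1077
b = 109 (b = 3 + ((17 - 271) + 360) = 3 + (-254 + 360) = 3 + 106 = 109)
K = 7744 (K = (109 - 21)**2 = 88**2 = 7744)
K + h(-208) = 7744 - 1077 = 6667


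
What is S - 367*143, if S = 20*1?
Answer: -52461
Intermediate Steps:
S = 20
S - 367*143 = 20 - 367*143 = 20 - 52481 = -52461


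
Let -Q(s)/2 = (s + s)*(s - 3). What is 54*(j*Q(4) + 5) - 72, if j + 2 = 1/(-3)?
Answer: 2214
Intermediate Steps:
Q(s) = -4*s*(-3 + s) (Q(s) = -2*(s + s)*(s - 3) = -2*2*s*(-3 + s) = -4*s*(-3 + s))
j = -7/3 (j = -2 + 1/(-3) = -2 - 1/3 = -7/3 ≈ -2.3333)
54*(j*Q(4) + 5) - 72 = 54*(-28*4*(3 - 1*4)/3 + 5) - 72 = 54*(-28*4*(3 - 4)/3 + 5) - 72 = 54*(-28*4*(-1)/3 + 5) - 72 = 54*(-7/3*(-16) + 5) - 72 = 54*(112/3 + 5) - 72 = 54*(127/3) - 72 = 2286 - 72 = 2214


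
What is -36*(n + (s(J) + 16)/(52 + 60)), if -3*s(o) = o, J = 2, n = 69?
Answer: -34845/14 ≈ -2488.9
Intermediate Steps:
s(o) = -o/3
-36*(n + (s(J) + 16)/(52 + 60)) = -36*(69 + (-⅓*2 + 16)/(52 + 60)) = -36*(69 + (-⅔ + 16)/112) = -36*(69 + (46/3)*(1/112)) = -36*(69 + 23/168) = -36*11615/168 = -34845/14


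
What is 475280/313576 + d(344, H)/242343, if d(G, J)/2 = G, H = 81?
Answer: 14424565166/9499118571 ≈ 1.5185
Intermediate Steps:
d(G, J) = 2*G
475280/313576 + d(344, H)/242343 = 475280/313576 + (2*344)/242343 = 475280*(1/313576) + 688*(1/242343) = 59410/39197 + 688/242343 = 14424565166/9499118571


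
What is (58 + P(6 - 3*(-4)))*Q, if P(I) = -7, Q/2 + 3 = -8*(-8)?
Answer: 6222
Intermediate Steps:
Q = 122 (Q = -6 + 2*(-8*(-8)) = -6 + 2*64 = -6 + 128 = 122)
(58 + P(6 - 3*(-4)))*Q = (58 - 7)*122 = 51*122 = 6222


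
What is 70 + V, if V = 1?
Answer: 71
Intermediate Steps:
70 + V = 70 + 1 = 71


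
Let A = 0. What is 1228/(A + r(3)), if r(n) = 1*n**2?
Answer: 1228/9 ≈ 136.44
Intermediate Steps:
r(n) = n**2
1228/(A + r(3)) = 1228/(0 + 3**2) = 1228/(0 + 9) = 1228/9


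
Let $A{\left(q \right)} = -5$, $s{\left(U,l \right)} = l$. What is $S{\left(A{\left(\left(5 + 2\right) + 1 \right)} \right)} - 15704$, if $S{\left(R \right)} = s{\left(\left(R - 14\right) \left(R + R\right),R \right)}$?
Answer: $-15709$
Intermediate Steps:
$S{\left(R \right)} = R$
$S{\left(A{\left(\left(5 + 2\right) + 1 \right)} \right)} - 15704 = -5 - 15704 = -15709$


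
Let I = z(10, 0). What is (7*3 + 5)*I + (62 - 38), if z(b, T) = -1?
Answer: -2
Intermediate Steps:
I = -1
(7*3 + 5)*I + (62 - 38) = (7*3 + 5)*(-1) + (62 - 38) = (21 + 5)*(-1) + 24 = 26*(-1) + 24 = -26 + 24 = -2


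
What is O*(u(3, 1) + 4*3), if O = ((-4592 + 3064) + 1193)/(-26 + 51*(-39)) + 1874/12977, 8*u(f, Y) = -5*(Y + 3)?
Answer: 1624681/550498 ≈ 2.9513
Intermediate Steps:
u(f, Y) = -15/8 - 5*Y/8 (u(f, Y) = (-5*(Y + 3))/8 = (-5*(3 + Y))/8 = (-15 - 5*Y)/8 = -15/8 - 5*Y/8)
O = 1624681/5229731 (O = (-1528 + 1193)/(-26 - 1989) + 1874*(1/12977) = -335/(-2015) + 1874/12977 = -335*(-1/2015) + 1874/12977 = 67/403 + 1874/12977 = 1624681/5229731 ≈ 0.31066)
O*(u(3, 1) + 4*3) = 1624681*((-15/8 - 5/8*1) + 4*3)/5229731 = 1624681*((-15/8 - 5/8) + 12)/5229731 = 1624681*(-5/2 + 12)/5229731 = (1624681/5229731)*(19/2) = 1624681/550498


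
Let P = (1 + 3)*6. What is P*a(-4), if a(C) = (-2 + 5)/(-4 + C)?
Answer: -9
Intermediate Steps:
a(C) = 3/(-4 + C)
P = 24 (P = 4*6 = 24)
P*a(-4) = 24*(3/(-4 - 4)) = 24*(3/(-8)) = 24*(3*(-⅛)) = 24*(-3/8) = -9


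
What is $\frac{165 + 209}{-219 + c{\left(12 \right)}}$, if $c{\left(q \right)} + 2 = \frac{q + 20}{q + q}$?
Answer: $- \frac{1122}{659} \approx -1.7026$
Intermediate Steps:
$c{\left(q \right)} = -2 + \frac{20 + q}{2 q}$ ($c{\left(q \right)} = -2 + \frac{q + 20}{q + q} = -2 + \frac{20 + q}{2 q}$)
$\frac{165 + 209}{-219 + c{\left(12 \right)}} = \frac{165 + 209}{-219 - \left(\frac{3}{2} - \frac{10}{12}\right)} = \frac{374}{-219 + \left(- \frac{3}{2} + 10 \cdot \frac{1}{12}\right)} = \frac{374}{-219 + \left(- \frac{3}{2} + \frac{5}{6}\right)} = \frac{374}{-219 - \frac{2}{3}} = \frac{374}{- \frac{659}{3}} = 374 \left(- \frac{3}{659}\right) = - \frac{1122}{659}$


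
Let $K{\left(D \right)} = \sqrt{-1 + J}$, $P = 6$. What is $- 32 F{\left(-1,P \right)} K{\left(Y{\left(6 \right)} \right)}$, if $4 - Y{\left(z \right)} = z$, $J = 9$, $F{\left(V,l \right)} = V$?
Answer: $64 \sqrt{2} \approx 90.51$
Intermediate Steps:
$Y{\left(z \right)} = 4 - z$
$K{\left(D \right)} = 2 \sqrt{2}$ ($K{\left(D \right)} = \sqrt{-1 + 9} = \sqrt{8} = 2 \sqrt{2}$)
$- 32 F{\left(-1,P \right)} K{\left(Y{\left(6 \right)} \right)} = \left(-32\right) \left(-1\right) 2 \sqrt{2} = 32 \cdot 2 \sqrt{2} = 64 \sqrt{2}$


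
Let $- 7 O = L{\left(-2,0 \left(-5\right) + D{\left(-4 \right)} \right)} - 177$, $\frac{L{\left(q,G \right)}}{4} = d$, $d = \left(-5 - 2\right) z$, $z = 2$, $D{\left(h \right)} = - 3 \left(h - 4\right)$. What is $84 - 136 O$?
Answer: $- \frac{31100}{7} \approx -4442.9$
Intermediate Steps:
$D{\left(h \right)} = 12 - 3 h$ ($D{\left(h \right)} = - 3 \left(-4 + h\right) = 12 - 3 h$)
$d = -14$ ($d = \left(-5 - 2\right) 2 = \left(-7\right) 2 = -14$)
$L{\left(q,G \right)} = -56$ ($L{\left(q,G \right)} = 4 \left(-14\right) = -56$)
$O = \frac{233}{7}$ ($O = - \frac{-56 - 177}{7} = \left(- \frac{1}{7}\right) \left(-233\right) = \frac{233}{7} \approx 33.286$)
$84 - 136 O = 84 - \frac{31688}{7} = - \frac{31100}{7}$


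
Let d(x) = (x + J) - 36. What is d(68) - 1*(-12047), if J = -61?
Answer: 12018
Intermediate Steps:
d(x) = -97 + x (d(x) = (x - 61) - 36 = (-61 + x) - 36 = -97 + x)
d(68) - 1*(-12047) = (-97 + 68) - 1*(-12047) = -29 + 12047 = 12018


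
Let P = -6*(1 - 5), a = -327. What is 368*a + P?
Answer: -120312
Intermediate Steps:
P = 24 (P = -6*(-4) = 24)
368*a + P = 368*(-327) + 24 = -120336 + 24 = -120312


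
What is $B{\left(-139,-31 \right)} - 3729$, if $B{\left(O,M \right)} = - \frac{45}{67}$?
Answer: $- \frac{249888}{67} \approx -3729.7$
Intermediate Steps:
$B{\left(O,M \right)} = - \frac{45}{67}$ ($B{\left(O,M \right)} = \left(-45\right) \frac{1}{67} = - \frac{45}{67}$)
$B{\left(-139,-31 \right)} - 3729 = - \frac{45}{67} - 3729 = - \frac{249888}{67}$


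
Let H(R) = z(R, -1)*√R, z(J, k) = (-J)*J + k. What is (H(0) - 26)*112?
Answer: -2912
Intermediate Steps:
z(J, k) = k - J² (z(J, k) = -J² + k = k - J²)
H(R) = √R*(-1 - R²) (H(R) = (-1 - R²)*√R = √R*(-1 - R²))
(H(0) - 26)*112 = (√0*(-1 - 1*0²) - 26)*112 = (0*(-1 - 1*0) - 26)*112 = (0*(-1 + 0) - 26)*112 = (0*(-1) - 26)*112 = (0 - 26)*112 = -26*112 = -2912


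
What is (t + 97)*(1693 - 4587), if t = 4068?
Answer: -12053510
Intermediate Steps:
(t + 97)*(1693 - 4587) = (4068 + 97)*(1693 - 4587) = 4165*(-2894) = -12053510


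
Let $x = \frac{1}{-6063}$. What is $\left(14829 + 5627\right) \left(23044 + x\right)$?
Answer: $\frac{2858025811576}{6063} \approx 4.7139 \cdot 10^{8}$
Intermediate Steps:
$x = - \frac{1}{6063} \approx -0.00016493$
$\left(14829 + 5627\right) \left(23044 + x\right) = \left(14829 + 5627\right) \left(23044 - \frac{1}{6063}\right) = 20456 \cdot \frac{139715771}{6063} = \frac{2858025811576}{6063}$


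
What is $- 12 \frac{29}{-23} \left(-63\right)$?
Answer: $- \frac{21924}{23} \approx -953.22$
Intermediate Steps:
$- 12 \frac{29}{-23} \left(-63\right) = - 12 \cdot 29 \left(- \frac{1}{23}\right) \left(-63\right) = \left(-12\right) \left(- \frac{29}{23}\right) \left(-63\right) = \frac{348}{23} \left(-63\right) = - \frac{21924}{23}$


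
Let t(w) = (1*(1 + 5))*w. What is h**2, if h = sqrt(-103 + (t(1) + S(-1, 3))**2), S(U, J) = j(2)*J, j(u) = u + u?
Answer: 221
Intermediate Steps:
j(u) = 2*u
S(U, J) = 4*J (S(U, J) = (2*2)*J = 4*J)
t(w) = 6*w (t(w) = (1*6)*w = 6*w)
h = sqrt(221) (h = sqrt(-103 + (6*1 + 4*3)**2) = sqrt(-103 + (6 + 12)**2) = sqrt(-103 + 18**2) = sqrt(-103 + 324) = sqrt(221) ≈ 14.866)
h**2 = (sqrt(221))**2 = 221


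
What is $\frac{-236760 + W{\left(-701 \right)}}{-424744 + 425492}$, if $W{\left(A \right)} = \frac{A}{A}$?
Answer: $- \frac{13927}{44} \approx -316.52$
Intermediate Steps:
$W{\left(A \right)} = 1$
$\frac{-236760 + W{\left(-701 \right)}}{-424744 + 425492} = \frac{-236760 + 1}{-424744 + 425492} = - \frac{236759}{748} = \left(-236759\right) \frac{1}{748} = - \frac{13927}{44}$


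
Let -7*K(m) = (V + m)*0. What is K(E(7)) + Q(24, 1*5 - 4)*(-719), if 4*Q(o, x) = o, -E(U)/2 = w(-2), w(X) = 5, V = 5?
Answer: -4314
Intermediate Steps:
E(U) = -10 (E(U) = -2*5 = -10)
Q(o, x) = o/4
K(m) = 0 (K(m) = -(5 + m)*0/7 = -⅐*0 = 0)
K(E(7)) + Q(24, 1*5 - 4)*(-719) = 0 + ((¼)*24)*(-719) = 0 + 6*(-719) = 0 - 4314 = -4314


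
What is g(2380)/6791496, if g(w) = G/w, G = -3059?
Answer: -437/2309108640 ≈ -1.8925e-7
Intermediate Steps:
g(w) = -3059/w
g(2380)/6791496 = -3059/2380/6791496 = -3059*1/2380*(1/6791496) = -437/340*1/6791496 = -437/2309108640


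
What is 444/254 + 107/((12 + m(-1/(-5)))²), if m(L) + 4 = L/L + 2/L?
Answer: 93731/45847 ≈ 2.0444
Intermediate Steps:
m(L) = -3 + 2/L (m(L) = -4 + (L/L + 2/L) = -4 + (1 + 2/L) = -3 + 2/L)
444/254 + 107/((12 + m(-1/(-5)))²) = 444/254 + 107/((12 + (-3 + 2/((-1/(-5)))))²) = 444*(1/254) + 107/((12 + (-3 + 2/((-1*(-⅕)))))²) = 222/127 + 107/((12 + (-3 + 2/(⅕)))²) = 222/127 + 107/((12 + (-3 + 2*5))²) = 222/127 + 107/((12 + (-3 + 10))²) = 222/127 + 107/((12 + 7)²) = 222/127 + 107/(19²) = 222/127 + 107/361 = 93731/45847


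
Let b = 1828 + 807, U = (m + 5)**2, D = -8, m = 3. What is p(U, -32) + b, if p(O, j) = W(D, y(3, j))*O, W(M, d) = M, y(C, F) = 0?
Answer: 2123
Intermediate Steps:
U = 64 (U = (3 + 5)**2 = 8**2 = 64)
b = 2635
p(O, j) = -8*O
p(U, -32) + b = -8*64 + 2635 = -512 + 2635 = 2123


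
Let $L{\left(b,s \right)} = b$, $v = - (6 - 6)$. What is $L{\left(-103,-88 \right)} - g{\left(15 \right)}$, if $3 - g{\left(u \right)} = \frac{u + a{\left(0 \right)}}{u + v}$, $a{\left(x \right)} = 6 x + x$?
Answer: $-105$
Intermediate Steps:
$v = 0$ ($v = \left(-1\right) 0 = 0$)
$a{\left(x \right)} = 7 x$
$g{\left(u \right)} = 2$ ($g{\left(u \right)} = 3 - \frac{u + 7 \cdot 0}{u + 0} = 3 - \frac{u + 0}{u} = 3 - \frac{u}{u} = 3 - 1 = 2$)
$L{\left(-103,-88 \right)} - g{\left(15 \right)} = -103 - 2 = -105$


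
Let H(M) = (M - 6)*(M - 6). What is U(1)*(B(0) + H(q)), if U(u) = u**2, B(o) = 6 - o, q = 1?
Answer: 31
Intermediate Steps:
H(M) = (-6 + M)**2 (H(M) = (-6 + M)*(-6 + M) = (-6 + M)**2)
U(1)*(B(0) + H(q)) = 1**2*((6 - 1*0) + (-6 + 1)**2) = 1*((6 + 0) + (-5)**2) = 1*(6 + 25) = 1*31 = 31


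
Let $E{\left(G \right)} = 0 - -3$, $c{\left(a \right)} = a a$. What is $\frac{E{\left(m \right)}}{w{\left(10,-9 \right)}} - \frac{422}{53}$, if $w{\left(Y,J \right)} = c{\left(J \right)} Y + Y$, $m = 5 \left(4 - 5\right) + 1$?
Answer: $- \frac{345881}{43460} \approx -7.9586$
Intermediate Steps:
$m = -4$ ($m = 5 \left(-1\right) + 1 = -5 + 1 = -4$)
$c{\left(a \right)} = a^{2}$
$E{\left(G \right)} = 3$ ($E{\left(G \right)} = 0 + 3 = 3$)
$w{\left(Y,J \right)} = Y + Y J^{2}$ ($w{\left(Y,J \right)} = J^{2} Y + Y = Y J^{2} + Y = Y + Y J^{2}$)
$\frac{E{\left(m \right)}}{w{\left(10,-9 \right)}} - \frac{422}{53} = \frac{3}{10 \left(1 + \left(-9\right)^{2}\right)} - \frac{422}{53} = \frac{3}{10 \left(1 + 81\right)} - \frac{422}{53} = \frac{3}{10 \cdot 82} - \frac{422}{53} = \frac{3}{820} - \frac{422}{53} = - \frac{345881}{43460}$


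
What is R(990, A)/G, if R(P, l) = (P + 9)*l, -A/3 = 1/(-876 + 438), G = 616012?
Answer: 999/89937752 ≈ 1.1108e-5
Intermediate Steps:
A = 1/146 (A = -3/(-876 + 438) = -3/(-438) = -3*(-1/438) = 1/146 ≈ 0.0068493)
R(P, l) = l*(9 + P) (R(P, l) = (9 + P)*l = l*(9 + P))
R(990, A)/G = ((9 + 990)/146)/616012 = ((1/146)*999)*(1/616012) = (999/146)*(1/616012) = 999/89937752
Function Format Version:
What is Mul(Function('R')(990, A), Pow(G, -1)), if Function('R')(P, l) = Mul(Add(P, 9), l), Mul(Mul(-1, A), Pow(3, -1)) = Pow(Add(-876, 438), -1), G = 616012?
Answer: Rational(999, 89937752) ≈ 1.1108e-5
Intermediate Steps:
A = Rational(1, 146) (A = Mul(-3, Pow(Add(-876, 438), -1)) = Mul(-3, Pow(-438, -1)) = Mul(-3, Rational(-1, 438)) = Rational(1, 146) ≈ 0.0068493)
Function('R')(P, l) = Mul(l, Add(9, P)) (Function('R')(P, l) = Mul(Add(9, P), l) = Mul(l, Add(9, P)))
Mul(Function('R')(990, A), Pow(G, -1)) = Mul(Mul(Rational(1, 146), Add(9, 990)), Pow(616012, -1)) = Mul(Mul(Rational(1, 146), 999), Rational(1, 616012)) = Mul(Rational(999, 146), Rational(1, 616012)) = Rational(999, 89937752)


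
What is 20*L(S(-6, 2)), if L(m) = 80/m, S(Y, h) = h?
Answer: 800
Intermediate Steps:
20*L(S(-6, 2)) = 20*(80/2) = 20*(80*(1/2)) = 20*40 = 800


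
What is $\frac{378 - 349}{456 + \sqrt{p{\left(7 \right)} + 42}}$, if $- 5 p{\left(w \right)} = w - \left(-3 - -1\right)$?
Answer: $\frac{22040}{346493} - \frac{29 \sqrt{1005}}{1039479} \approx 0.062724$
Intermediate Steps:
$p{\left(w \right)} = - \frac{2}{5} - \frac{w}{5}$ ($p{\left(w \right)} = - \frac{w - \left(-3 - -1\right)}{5} = - \frac{w - \left(-3 + 1\right)}{5} = - \frac{w - -2}{5} = - \frac{w + 2}{5} = - \frac{2 + w}{5} = - \frac{2}{5} - \frac{w}{5}$)
$\frac{378 - 349}{456 + \sqrt{p{\left(7 \right)} + 42}} = \frac{378 - 349}{456 + \sqrt{\left(- \frac{2}{5} - \frac{7}{5}\right) + 42}} = \frac{29}{456 + \sqrt{\left(- \frac{2}{5} - \frac{7}{5}\right) + 42}} = \frac{29}{456 + \sqrt{- \frac{9}{5} + 42}} = \frac{29}{456 + \sqrt{\frac{201}{5}}} = \frac{29}{456 + \frac{\sqrt{1005}}{5}}$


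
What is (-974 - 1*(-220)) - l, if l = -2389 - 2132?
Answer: 3767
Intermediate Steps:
l = -4521
(-974 - 1*(-220)) - l = (-974 - 1*(-220)) - 1*(-4521) = (-974 + 220) + 4521 = -754 + 4521 = 3767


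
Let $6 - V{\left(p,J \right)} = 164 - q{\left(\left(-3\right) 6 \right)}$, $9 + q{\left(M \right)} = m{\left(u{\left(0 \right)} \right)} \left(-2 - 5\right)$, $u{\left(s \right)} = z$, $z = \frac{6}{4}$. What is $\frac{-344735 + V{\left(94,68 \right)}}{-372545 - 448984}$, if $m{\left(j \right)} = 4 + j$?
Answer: $\frac{689881}{1643058} \approx 0.41988$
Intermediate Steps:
$z = \frac{3}{2}$ ($z = 6 \cdot \frac{1}{4} = \frac{3}{2} \approx 1.5$)
$u{\left(s \right)} = \frac{3}{2}$
$q{\left(M \right)} = - \frac{95}{2}$ ($q{\left(M \right)} = -9 + \left(4 + \frac{3}{2}\right) \left(-2 - 5\right) = -9 + \frac{11}{2} \left(-7\right) = -9 - \frac{77}{2} = - \frac{95}{2}$)
$V{\left(p,J \right)} = - \frac{411}{2}$ ($V{\left(p,J \right)} = 6 - \left(164 - - \frac{95}{2}\right) = 6 - \left(164 + \frac{95}{2}\right) = 6 - \frac{423}{2} = - \frac{411}{2}$)
$\frac{-344735 + V{\left(94,68 \right)}}{-372545 - 448984} = \frac{-344735 - \frac{411}{2}}{-372545 - 448984} = - \frac{689881}{2 \left(-821529\right)} = \left(- \frac{689881}{2}\right) \left(- \frac{1}{821529}\right) = \frac{689881}{1643058}$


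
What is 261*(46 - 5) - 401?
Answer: 10300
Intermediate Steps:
261*(46 - 5) - 401 = 261*41 - 401 = 10701 - 401 = 10300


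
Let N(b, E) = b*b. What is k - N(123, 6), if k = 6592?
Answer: -8537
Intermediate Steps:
N(b, E) = b²
k - N(123, 6) = 6592 - 1*123² = 6592 - 1*15129 = 6592 - 15129 = -8537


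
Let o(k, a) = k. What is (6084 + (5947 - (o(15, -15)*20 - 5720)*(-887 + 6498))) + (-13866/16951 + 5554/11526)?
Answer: 2972044235749232/97688613 ≈ 3.0424e+7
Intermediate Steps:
(6084 + (5947 - (o(15, -15)*20 - 5720)*(-887 + 6498))) + (-13866/16951 + 5554/11526) = (6084 + (5947 - (15*20 - 5720)*(-887 + 6498))) + (-13866/16951 + 5554/11526) = (6084 + (5947 - (300 - 5720)*5611)) + (-13866*1/16951 + 5554*(1/11526)) = (6084 + (5947 - (-5420)*5611)) + (-13866/16951 + 2777/5763) = (6084 + (5947 - 1*(-30411620))) - 32836831/97688613 = (6084 + (5947 + 30411620)) - 32836831/97688613 = (6084 + 30417567) - 32836831/97688613 = 30423651 - 32836831/97688613 = 2972044235749232/97688613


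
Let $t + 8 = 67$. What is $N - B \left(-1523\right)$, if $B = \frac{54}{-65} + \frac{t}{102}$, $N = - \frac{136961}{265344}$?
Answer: $- \frac{37611055067}{97735040} \approx -384.83$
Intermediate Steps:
$t = 59$ ($t = -8 + 67 = 59$)
$N = - \frac{136961}{265344}$ ($N = \left(-136961\right) \frac{1}{265344} = - \frac{136961}{265344} \approx -0.51616$)
$B = - \frac{1673}{6630}$ ($B = \frac{54}{-65} + \frac{59}{102} = 54 \left(- \frac{1}{65}\right) + 59 \cdot \frac{1}{102} = - \frac{54}{65} + \frac{59}{102} = - \frac{1673}{6630} \approx -0.25234$)
$N - B \left(-1523\right) = - \frac{136961}{265344} - \left(- \frac{1673}{6630}\right) \left(-1523\right) = - \frac{136961}{265344} - \frac{2547979}{6630} = - \frac{37611055067}{97735040}$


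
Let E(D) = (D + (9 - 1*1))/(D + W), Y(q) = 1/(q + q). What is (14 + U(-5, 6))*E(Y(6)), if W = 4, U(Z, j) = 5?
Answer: 1843/49 ≈ 37.612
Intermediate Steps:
Y(q) = 1/(2*q)
E(D) = (8 + D)/(4 + D) (E(D) = (D + (9 - 1*1))/(D + 4) = (D + (9 - 1))/(4 + D) = (D + 8)/(4 + D) = (8 + D)/(4 + D))
(14 + U(-5, 6))*E(Y(6)) = (14 + 5)*((8 + (½)/6)/(4 + (½)/6)) = 19*((8 + (½)*(⅙))/(4 + (½)*(⅙))) = 19*((8 + 1/12)/(4 + 1/12)) = 19*((97/12)/(49/12)) = 19*((12/49)*(97/12)) = 19*(97/49) = 1843/49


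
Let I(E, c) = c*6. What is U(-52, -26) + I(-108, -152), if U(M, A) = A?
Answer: -938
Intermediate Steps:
I(E, c) = 6*c
U(-52, -26) + I(-108, -152) = -26 + 6*(-152) = -26 - 912 = -938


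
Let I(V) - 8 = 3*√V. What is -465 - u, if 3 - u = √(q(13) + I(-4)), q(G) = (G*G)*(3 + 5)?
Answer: -468 + √(1360 + 6*I) ≈ -431.12 + 0.081349*I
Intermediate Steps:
q(G) = 8*G² (q(G) = G²*8 = 8*G²)
I(V) = 8 + 3*√V
u = 3 - √(1360 + 6*I) (u = 3 - √(8*13² + (8 + 3*√(-4))) = 3 - √(8*169 + (8 + 3*(2*I))) = 3 - √(1352 + (8 + 6*I)) = 3 - √(1360 + 6*I) ≈ -33.878 - 0.081349*I)
-465 - u = -465 - (3 - √(1360 + 6*I)) = -465 + (-3 + √(1360 + 6*I)) = -468 + √(1360 + 6*I)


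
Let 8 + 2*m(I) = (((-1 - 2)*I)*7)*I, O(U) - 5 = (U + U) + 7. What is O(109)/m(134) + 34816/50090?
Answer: 1638189393/2361017195 ≈ 0.69385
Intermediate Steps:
O(U) = 12 + 2*U (O(U) = 5 + ((U + U) + 7) = 5 + (2*U + 7) = 5 + (7 + 2*U) = 12 + 2*U)
m(I) = -4 - 21*I**2/2 (m(I) = -4 + ((((-1 - 2)*I)*7)*I)/2 = -4 + ((-3*I*7)*I)/2 = -4 + ((-21*I)*I)/2 = -4 + (-21*I**2)/2 = -4 - 21*I**2/2)
O(109)/m(134) + 34816/50090 = (12 + 2*109)/(-4 - 21/2*134**2) + 34816/50090 = (12 + 218)/(-4 - 21/2*17956) + 34816*(1/50090) = 230/(-4 - 188538) + 17408/25045 = 230/(-188542) + 17408/25045 = 230*(-1/188542) + 17408/25045 = -115/94271 + 17408/25045 = 1638189393/2361017195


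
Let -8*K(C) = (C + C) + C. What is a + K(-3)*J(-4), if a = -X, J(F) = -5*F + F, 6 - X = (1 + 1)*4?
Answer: 20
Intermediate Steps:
K(C) = -3*C/8 (K(C) = -((C + C) + C)/8 = -(2*C + C)/8 = -3*C/8)
X = -2 (X = 6 - (1 + 1)*4 = 6 - 2*4 = 6 - 1*8 = 6 - 8 = -2)
J(F) = -4*F
a = 2 (a = -1*(-2) = 2)
a + K(-3)*J(-4) = 2 + (-3/8*(-3))*(-4*(-4)) = 2 + (9/8)*16 = 2 + 18 = 20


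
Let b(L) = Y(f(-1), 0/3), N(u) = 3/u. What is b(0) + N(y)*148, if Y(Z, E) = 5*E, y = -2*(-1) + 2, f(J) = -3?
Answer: 111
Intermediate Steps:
y = 4 (y = 2 + 2 = 4)
b(L) = 0 (b(L) = 5*(0/3) = 5*(0*(1/3)) = 5*0 = 0)
b(0) + N(y)*148 = 0 + (3/4)*148 = 0 + 111 = 111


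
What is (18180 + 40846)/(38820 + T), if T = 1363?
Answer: 5366/3653 ≈ 1.4689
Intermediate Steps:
(18180 + 40846)/(38820 + T) = (18180 + 40846)/(38820 + 1363) = 59026/40183 = 59026*(1/40183) = 5366/3653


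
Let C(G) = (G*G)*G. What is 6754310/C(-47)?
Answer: -6754310/103823 ≈ -65.056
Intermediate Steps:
C(G) = G³ (C(G) = G²*G = G³)
6754310/C(-47) = 6754310/((-47)³) = 6754310/(-103823) = 6754310*(-1/103823) = -6754310/103823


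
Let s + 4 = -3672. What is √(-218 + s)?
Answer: I*√3894 ≈ 62.402*I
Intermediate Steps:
s = -3676 (s = -4 - 3672 = -3676)
√(-218 + s) = √(-218 - 3676) = √(-3894) = I*√3894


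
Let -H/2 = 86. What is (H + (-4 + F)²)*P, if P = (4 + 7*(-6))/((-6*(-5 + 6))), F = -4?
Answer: -684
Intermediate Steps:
H = -172 (H = -2*86 = -172)
P = 19/3 (P = (4 - 42)/((-6*1)) = -38/(-6) = -38*(-⅙) = 19/3 ≈ 6.3333)
(H + (-4 + F)²)*P = (-172 + (-4 - 4)²)*(19/3) = (-172 + (-8)²)*(19/3) = (-172 + 64)*(19/3) = -108*19/3 = -684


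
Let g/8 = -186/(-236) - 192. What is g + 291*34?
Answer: 493494/59 ≈ 8364.3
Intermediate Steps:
g = -90252/59 (g = 8*(-186/(-236) - 192) = 8*(-186*(-1/236) - 192) = 8*(93/118 - 192) = 8*(-22563/118) = -90252/59 ≈ -1529.7)
g + 291*34 = -90252/59 + 291*34 = -90252/59 + 9894 = 493494/59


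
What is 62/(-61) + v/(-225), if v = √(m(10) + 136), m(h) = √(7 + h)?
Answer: -62/61 - √(136 + √17)/225 ≈ -1.0690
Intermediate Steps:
v = √(136 + √17) (v = √(√(7 + 10) + 136) = √(√17 + 136) = √(136 + √17) ≈ 11.837)
62/(-61) + v/(-225) = 62/(-61) + √(136 + √17)/(-225) = 62*(-1/61) + √(136 + √17)*(-1/225) = -62/61 - √(136 + √17)/225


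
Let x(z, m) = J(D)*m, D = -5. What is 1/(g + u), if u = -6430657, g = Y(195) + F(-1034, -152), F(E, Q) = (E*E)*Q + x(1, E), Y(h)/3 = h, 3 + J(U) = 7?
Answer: -1/168945920 ≈ -5.9191e-9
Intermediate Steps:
J(U) = 4 (J(U) = -3 + 7 = 4)
x(z, m) = 4*m
Y(h) = 3*h
F(E, Q) = 4*E + Q*E² (F(E, Q) = (E*E)*Q + 4*E = E²*Q + 4*E = Q*E² + 4*E = 4*E + Q*E²)
g = -162515263 (g = 3*195 - 1034*(4 - 1034*(-152)) = 585 - 1034*(4 + 157168) = 585 - 1034*157172 = 585 - 162515848 = -162515263)
1/(g + u) = 1/(-162515263 - 6430657) = 1/(-168945920) = -1/168945920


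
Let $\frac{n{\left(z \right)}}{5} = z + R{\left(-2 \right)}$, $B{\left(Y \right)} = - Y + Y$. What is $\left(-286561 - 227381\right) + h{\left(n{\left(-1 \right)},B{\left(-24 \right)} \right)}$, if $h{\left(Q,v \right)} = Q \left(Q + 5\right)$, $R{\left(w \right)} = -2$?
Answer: $-513792$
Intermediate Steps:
$B{\left(Y \right)} = 0$
$n{\left(z \right)} = -10 + 5 z$ ($n{\left(z \right)} = 5 \left(z - 2\right) = 5 \left(-2 + z\right) = -10 + 5 z$)
$h{\left(Q,v \right)} = Q \left(5 + Q\right)$
$\left(-286561 - 227381\right) + h{\left(n{\left(-1 \right)},B{\left(-24 \right)} \right)} = \left(-286561 - 227381\right) + \left(-10 + 5 \left(-1\right)\right) \left(5 + \left(-10 + 5 \left(-1\right)\right)\right) = -513942 + \left(-10 - 5\right) \left(5 - 15\right) = -513942 - 15 \left(5 - 15\right) = -513942 - -150 = -513942 + 150 = -513792$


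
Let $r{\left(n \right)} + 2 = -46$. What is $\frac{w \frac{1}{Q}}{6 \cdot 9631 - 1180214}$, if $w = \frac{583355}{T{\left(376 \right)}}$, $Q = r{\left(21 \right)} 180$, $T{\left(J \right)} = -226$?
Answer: $- \frac{116671}{438339561984} \approx -2.6617 \cdot 10^{-7}$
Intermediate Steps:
$r{\left(n \right)} = -48$ ($r{\left(n \right)} = -2 - 46 = -48$)
$Q = -8640$ ($Q = \left(-48\right) 180 = -8640$)
$w = - \frac{583355}{226}$ ($w = \frac{583355}{-226} = 583355 \left(- \frac{1}{226}\right) = - \frac{583355}{226} \approx -2581.2$)
$\frac{w \frac{1}{Q}}{6 \cdot 9631 - 1180214} = \frac{\left(- \frac{583355}{226}\right) \frac{1}{-8640}}{6 \cdot 9631 - 1180214} = \frac{\left(- \frac{583355}{226}\right) \left(- \frac{1}{8640}\right)}{57786 - 1180214} = \frac{116671}{390528 \left(-1122428\right)} = \frac{116671}{390528} \left(- \frac{1}{1122428}\right) = - \frac{116671}{438339561984}$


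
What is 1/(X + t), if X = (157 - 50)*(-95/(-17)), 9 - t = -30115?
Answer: 17/522273 ≈ 3.2550e-5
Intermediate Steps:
t = 30124 (t = 9 - 1*(-30115) = 9 + 30115 = 30124)
X = 10165/17 (X = 107*(-95*(-1/17)) = 107*(95/17) = 10165/17 ≈ 597.94)
1/(X + t) = 1/(10165/17 + 30124) = 1/(522273/17) = 17/522273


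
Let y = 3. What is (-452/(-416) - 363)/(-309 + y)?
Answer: 37639/31824 ≈ 1.1827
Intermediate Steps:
(-452/(-416) - 363)/(-309 + y) = (-452/(-416) - 363)/(-309 + 3) = (-452*(-1/416) - 363)/(-306) = (113/104 - 363)*(-1/306) = -37639/104*(-1/306) = 37639/31824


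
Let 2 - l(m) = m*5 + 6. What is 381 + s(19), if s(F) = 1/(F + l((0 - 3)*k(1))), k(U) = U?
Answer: 11431/30 ≈ 381.03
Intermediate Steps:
l(m) = -4 - 5*m (l(m) = 2 - (m*5 + 6) = 2 - (5*m + 6) = 2 - (6 + 5*m) = 2 + (-6 - 5*m) = -4 - 5*m)
s(F) = 1/(11 + F) (s(F) = 1/(F + (-4 - 5*(0 - 3))) = 1/(F + (-4 - (-15))) = 1/(F + (-4 - 5*(-3))) = 1/(F + (-4 + 15)) = 1/(F + 11) = 1/(11 + F))
381 + s(19) = 381 + 1/(11 + 19) = 381 + 1/30 = 11431/30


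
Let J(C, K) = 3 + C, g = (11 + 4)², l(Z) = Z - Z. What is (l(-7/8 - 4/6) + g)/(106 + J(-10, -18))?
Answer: 25/11 ≈ 2.2727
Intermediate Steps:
l(Z) = 0
g = 225 (g = 15² = 225)
(l(-7/8 - 4/6) + g)/(106 + J(-10, -18)) = (0 + 225)/(106 + (3 - 10)) = 225/(106 - 7) = 225/99 = 225*(1/99) = 25/11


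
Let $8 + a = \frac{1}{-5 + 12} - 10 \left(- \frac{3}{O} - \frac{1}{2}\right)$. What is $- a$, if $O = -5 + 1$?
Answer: $\frac{145}{14} \approx 10.357$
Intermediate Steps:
$O = -4$
$a = - \frac{145}{14}$ ($a = -8 + \left(\frac{1}{-5 + 12} - 10 \left(- \frac{3}{-4} - \frac{1}{2}\right)\right) = -8 + \left(\frac{1}{7} - 10 \left(\left(-3\right) \left(- \frac{1}{4}\right) - \frac{1}{2}\right)\right) = -8 + \left(\frac{1}{7} - 10 \left(\frac{3}{4} - \frac{1}{2}\right)\right) = -8 + \left(\frac{1}{7} - \frac{5}{2}\right) = -8 - \frac{33}{14} = - \frac{145}{14} \approx -10.357$)
$- a = \left(-1\right) \left(- \frac{145}{14}\right) = \frac{145}{14}$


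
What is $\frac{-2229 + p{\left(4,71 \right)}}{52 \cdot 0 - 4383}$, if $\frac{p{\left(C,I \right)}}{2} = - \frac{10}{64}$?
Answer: $\frac{35669}{70128} \approx 0.50863$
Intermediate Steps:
$p{\left(C,I \right)} = - \frac{5}{16}$ ($p{\left(C,I \right)} = 2 \left(- \frac{10}{64}\right) = 2 \left(\left(-10\right) \frac{1}{64}\right) = 2 \left(- \frac{5}{32}\right) = - \frac{5}{16}$)
$\frac{-2229 + p{\left(4,71 \right)}}{52 \cdot 0 - 4383} = \frac{-2229 - \frac{5}{16}}{52 \cdot 0 - 4383} = - \frac{35669}{16 \left(0 - 4383\right)} = - \frac{35669}{16 \left(-4383\right)} = \left(- \frac{35669}{16}\right) \left(- \frac{1}{4383}\right) = \frac{35669}{70128}$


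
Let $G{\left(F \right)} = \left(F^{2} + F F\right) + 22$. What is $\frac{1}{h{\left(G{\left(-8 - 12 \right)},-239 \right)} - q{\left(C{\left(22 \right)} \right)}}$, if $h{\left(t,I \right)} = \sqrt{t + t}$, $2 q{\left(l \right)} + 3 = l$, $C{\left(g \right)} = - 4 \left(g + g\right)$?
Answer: $\frac{358}{25465} - \frac{8 \sqrt{411}}{25465} \approx 0.0076896$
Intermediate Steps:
$C{\left(g \right)} = - 8 g$ ($C{\left(g \right)} = - 4 \cdot 2 g = - 8 g$)
$q{\left(l \right)} = - \frac{3}{2} + \frac{l}{2}$
$G{\left(F \right)} = 22 + 2 F^{2}$ ($G{\left(F \right)} = \left(F^{2} + F^{2}\right) + 22 = 2 F^{2} + 22 = 22 + 2 F^{2}$)
$h{\left(t,I \right)} = \sqrt{2} \sqrt{t}$ ($h{\left(t,I \right)} = \sqrt{2 t} = \sqrt{2} \sqrt{t}$)
$\frac{1}{h{\left(G{\left(-8 - 12 \right)},-239 \right)} - q{\left(C{\left(22 \right)} \right)}} = \frac{1}{\sqrt{2} \sqrt{22 + 2 \left(-8 - 12\right)^{2}} - \left(- \frac{3}{2} + \frac{\left(-8\right) 22}{2}\right)} = \frac{1}{\sqrt{2} \sqrt{22 + 2 \left(-20\right)^{2}} - \left(- \frac{3}{2} + \frac{1}{2} \left(-176\right)\right)} = \frac{1}{\sqrt{2} \sqrt{22 + 2 \cdot 400} - \left(- \frac{3}{2} - 88\right)} = \frac{1}{\sqrt{2} \sqrt{22 + 800} - - \frac{179}{2}} = \frac{1}{\sqrt{2} \sqrt{822} + \frac{179}{2}} = \frac{1}{2 \sqrt{411} + \frac{179}{2}} = \frac{1}{\frac{179}{2} + 2 \sqrt{411}}$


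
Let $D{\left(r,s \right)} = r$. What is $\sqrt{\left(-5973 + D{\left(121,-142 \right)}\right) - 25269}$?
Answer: $i \sqrt{31121} \approx 176.41 i$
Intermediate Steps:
$\sqrt{\left(-5973 + D{\left(121,-142 \right)}\right) - 25269} = \sqrt{\left(-5973 + 121\right) - 25269} = \sqrt{-5852 - 25269} = \sqrt{-31121} = i \sqrt{31121}$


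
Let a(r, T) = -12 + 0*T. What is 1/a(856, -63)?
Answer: -1/12 ≈ -0.083333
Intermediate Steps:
a(r, T) = -12 (a(r, T) = -12 + 0 = -12)
1/a(856, -63) = 1/(-12) = -1/12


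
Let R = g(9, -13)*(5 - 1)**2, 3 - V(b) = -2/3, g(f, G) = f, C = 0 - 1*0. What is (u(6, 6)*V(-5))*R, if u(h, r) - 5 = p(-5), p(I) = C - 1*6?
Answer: -528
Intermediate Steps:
C = 0 (C = 0 + 0 = 0)
p(I) = -6 (p(I) = 0 - 1*6 = 0 - 6 = -6)
u(h, r) = -1 (u(h, r) = 5 - 6 = -1)
V(b) = 11/3 (V(b) = 3 - (-2)/3 = 3 - 1*(-2/3) = 3 + 2/3 = 11/3)
R = 144 (R = 9*(5 - 1)**2 = 9*4**2 = 9*16 = 144)
(u(6, 6)*V(-5))*R = -1*11/3*144 = -11/3*144 = -528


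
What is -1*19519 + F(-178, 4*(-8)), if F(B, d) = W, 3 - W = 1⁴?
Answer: -19517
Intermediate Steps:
W = 2 (W = 3 - 1*1⁴ = 3 - 1*1 = 3 - 1 = 2)
F(B, d) = 2
-1*19519 + F(-178, 4*(-8)) = -1*19519 + 2 = -19519 + 2 = -19517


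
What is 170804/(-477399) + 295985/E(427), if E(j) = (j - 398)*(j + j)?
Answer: 137072811151/11823263634 ≈ 11.593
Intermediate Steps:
E(j) = 2*j*(-398 + j) (E(j) = (-398 + j)*(2*j) = 2*j*(-398 + j))
170804/(-477399) + 295985/E(427) = 170804/(-477399) + 295985/((2*427*(-398 + 427))) = 170804*(-1/477399) + 295985/((2*427*29)) = -170804/477399 + 295985/24766 = 137072811151/11823263634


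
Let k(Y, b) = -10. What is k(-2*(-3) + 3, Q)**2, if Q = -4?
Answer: 100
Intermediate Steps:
k(-2*(-3) + 3, Q)**2 = (-10)**2 = 100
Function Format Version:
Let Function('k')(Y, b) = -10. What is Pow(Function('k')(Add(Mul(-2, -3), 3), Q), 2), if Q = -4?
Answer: 100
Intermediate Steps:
Pow(Function('k')(Add(Mul(-2, -3), 3), Q), 2) = Pow(-10, 2) = 100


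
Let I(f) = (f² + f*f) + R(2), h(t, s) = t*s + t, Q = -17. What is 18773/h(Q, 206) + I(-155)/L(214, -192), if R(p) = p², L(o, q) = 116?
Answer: 83462179/204102 ≈ 408.92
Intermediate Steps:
h(t, s) = t + s*t (h(t, s) = s*t + t = t + s*t)
I(f) = 4 + 2*f² (I(f) = (f² + f*f) + 2² = (f² + f²) + 4 = 2*f² + 4 = 4 + 2*f²)
18773/h(Q, 206) + I(-155)/L(214, -192) = 18773/((-17*(1 + 206))) + (4 + 2*(-155)²)/116 = 18773/((-17*207)) + (4 + 2*24025)*(1/116) = 18773/(-3519) + (4 + 48050)*(1/116) = 18773*(-1/3519) + 48054*(1/116) = -18773/3519 + 24027/58 = 83462179/204102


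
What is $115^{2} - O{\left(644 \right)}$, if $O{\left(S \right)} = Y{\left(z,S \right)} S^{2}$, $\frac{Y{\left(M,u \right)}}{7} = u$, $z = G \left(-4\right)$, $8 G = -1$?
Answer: $-1869616663$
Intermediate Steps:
$G = - \frac{1}{8}$ ($G = \frac{1}{8} \left(-1\right) = - \frac{1}{8} \approx -0.125$)
$z = \frac{1}{2}$ ($z = \left(- \frac{1}{8}\right) \left(-4\right) = \frac{1}{2} \approx 0.5$)
$Y{\left(M,u \right)} = 7 u$
$O{\left(S \right)} = 7 S^{3}$ ($O{\left(S \right)} = 7 S S^{2} = 7 S^{3}$)
$115^{2} - O{\left(644 \right)} = 115^{2} - 7 \cdot 644^{3} = 13225 - 7 \cdot 267089984 = 13225 - 1869629888 = -1869616663$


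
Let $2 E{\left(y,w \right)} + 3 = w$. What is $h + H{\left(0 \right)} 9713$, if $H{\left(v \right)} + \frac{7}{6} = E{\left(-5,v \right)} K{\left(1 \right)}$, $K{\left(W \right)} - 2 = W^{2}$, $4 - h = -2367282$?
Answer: $\frac{6936737}{3} \approx 2.3122 \cdot 10^{6}$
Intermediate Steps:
$E{\left(y,w \right)} = - \frac{3}{2} + \frac{w}{2}$
$h = 2367286$ ($h = 4 - -2367282 = 4 + 2367282 = 2367286$)
$K{\left(W \right)} = 2 + W^{2}$
$H{\left(v \right)} = - \frac{17}{3} + \frac{3 v}{2}$ ($H{\left(v \right)} = - \frac{7}{6} + \left(- \frac{3}{2} + \frac{v}{2}\right) \left(2 + 1^{2}\right) = - \frac{7}{6} + \left(- \frac{3}{2} + \frac{v}{2}\right) \left(2 + 1\right) = - \frac{7}{6} + \left(- \frac{3}{2} + \frac{v}{2}\right) 3 = - \frac{7}{6} + \left(- \frac{9}{2} + \frac{3 v}{2}\right) = - \frac{17}{3} + \frac{3 v}{2}$)
$h + H{\left(0 \right)} 9713 = 2367286 + \left(- \frac{17}{3} + \frac{3}{2} \cdot 0\right) 9713 = 2367286 + \left(- \frac{17}{3} + 0\right) 9713 = 2367286 - \frac{165121}{3} = \frac{6936737}{3}$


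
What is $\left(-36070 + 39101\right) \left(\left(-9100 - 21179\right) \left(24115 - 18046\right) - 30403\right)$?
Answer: $-557078565274$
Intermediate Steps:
$\left(-36070 + 39101\right) \left(\left(-9100 - 21179\right) \left(24115 - 18046\right) - 30403\right) = 3031 \left(\left(-30279\right) 6069 - 30403\right) = 3031 \left(-183763251 - 30403\right) = 3031 \left(-183793654\right) = -557078565274$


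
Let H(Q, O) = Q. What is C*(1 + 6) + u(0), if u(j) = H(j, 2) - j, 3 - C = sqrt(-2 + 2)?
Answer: 21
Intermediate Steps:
C = 3 (C = 3 - sqrt(-2 + 2) = 3 - sqrt(0) = 3 - 1*0 = 3 + 0 = 3)
u(j) = 0 (u(j) = j - j = 0)
C*(1 + 6) + u(0) = 3*(1 + 6) + 0 = 3*7 + 0 = 21 + 0 = 21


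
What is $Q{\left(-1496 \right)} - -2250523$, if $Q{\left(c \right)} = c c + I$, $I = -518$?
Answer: $4488021$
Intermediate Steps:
$Q{\left(c \right)} = -518 + c^{2}$ ($Q{\left(c \right)} = c c - 518 = c^{2} - 518 = -518 + c^{2}$)
$Q{\left(-1496 \right)} - -2250523 = \left(-518 + \left(-1496\right)^{2}\right) - -2250523 = \left(-518 + 2238016\right) + 2250523 = 2237498 + 2250523 = 4488021$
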